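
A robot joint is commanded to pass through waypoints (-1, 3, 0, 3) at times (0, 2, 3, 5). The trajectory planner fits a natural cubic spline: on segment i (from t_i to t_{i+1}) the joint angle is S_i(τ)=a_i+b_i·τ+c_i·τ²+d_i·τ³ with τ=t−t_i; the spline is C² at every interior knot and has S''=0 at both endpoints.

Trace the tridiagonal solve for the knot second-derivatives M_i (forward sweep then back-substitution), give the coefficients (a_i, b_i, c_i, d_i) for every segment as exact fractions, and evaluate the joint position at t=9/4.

Δ: Δ0=2, Δ1=-3, Δ2=3/2
row 1: diag=6, rhs=-30; c'=1/6, d'=-5
row 2: denom=6−1·1/6=35/6; d'=(27−1·-5)/(35/6)=192/35
back: M2=192/35
back: M1=-5−1/6·192/35=-207/35
M: M0=0, M1=-207/35, M2=192/35, M3=0
seg 0: a=-1, c=M0/2=0, d=(M1−M0)/(6·2)=-69/140, b=Δ0−h0·(2M0+M1)/6=139/35
seg 1: a=3, c=M1/2=-207/70, d=(M2−M1)/(6·1)=19/10, b=Δ1−h1·(2M1+M2)/6=-68/35
seg 2: a=0, c=M2/2=96/35, d=(M3−M2)/(6·2)=-16/35, b=Δ2−h2·(2M2+M3)/6=-151/70
t_q=9/4 → seg 1, τ=1/4; S=3+-68/35·τ+-207/70·τ²+19/10·τ³=10569/4480

  seg 0: a=-1 b=139/35 c=0 d=-69/140
  seg 1: a=3 b=-68/35 c=-207/70 d=19/10
  seg 2: a=0 b=-151/70 c=96/35 d=-16/35
S(9/4) = 10569/4480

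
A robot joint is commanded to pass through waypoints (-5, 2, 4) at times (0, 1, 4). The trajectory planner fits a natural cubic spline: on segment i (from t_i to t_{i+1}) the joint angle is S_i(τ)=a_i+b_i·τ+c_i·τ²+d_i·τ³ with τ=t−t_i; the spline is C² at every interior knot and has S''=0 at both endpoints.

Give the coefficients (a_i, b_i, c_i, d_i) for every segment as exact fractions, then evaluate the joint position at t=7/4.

Δ: Δ0=7, Δ1=2/3
row 1: diag=8, rhs=-38; c'=3/8, d'=-19/4
back: M1=-19/4
M: M0=0, M1=-19/4, M2=0
seg 0: a=-5, c=M0/2=0, d=(M1−M0)/(6·1)=-19/24, b=Δ0−h0·(2M0+M1)/6=187/24
seg 1: a=2, c=M1/2=-19/8, d=(M2−M1)/(6·3)=19/72, b=Δ1−h1·(2M1+M2)/6=65/12
t_q=7/4 → seg 1, τ=3/4; S=2+65/12·τ+-19/8·τ²+19/72·τ³=2477/512

  seg 0: a=-5 b=187/24 c=0 d=-19/24
  seg 1: a=2 b=65/12 c=-19/8 d=19/72
S(7/4) = 2477/512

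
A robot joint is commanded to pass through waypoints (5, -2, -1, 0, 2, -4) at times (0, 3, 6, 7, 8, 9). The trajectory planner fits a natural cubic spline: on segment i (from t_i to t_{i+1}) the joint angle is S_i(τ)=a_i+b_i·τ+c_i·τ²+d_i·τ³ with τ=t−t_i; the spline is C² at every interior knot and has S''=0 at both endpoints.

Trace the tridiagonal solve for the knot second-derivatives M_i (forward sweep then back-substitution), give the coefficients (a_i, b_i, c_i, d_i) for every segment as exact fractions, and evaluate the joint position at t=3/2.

Δ: Δ0=-7/3, Δ1=1/3, Δ2=1, Δ3=2, Δ4=-6
row 1: diag=12, rhs=16; c'=1/4, d'=4/3
row 2: denom=8−3·1/4=29/4; d'=(4−3·4/3)/(29/4)=0
row 3: denom=4−1·4/29=112/29; d'=(6−1·0)/(112/29)=87/56
row 4: denom=4−1·29/112=419/112; d'=(-48−1·87/56)/(419/112)=-5550/419
back: M4=-5550/419
back: M3=87/56−29/112·-5550/419=2088/419
back: M2=0−4/29·2088/419=-288/419
back: M1=4/3−1/4·-288/419=1892/1257
M: M0=0, M1=1892/1257, M2=-288/419, M3=2088/419, M4=-5550/419, M5=0
seg 0: a=5, c=M0/2=0, d=(M1−M0)/(6·3)=946/11313, b=Δ0−h0·(2M0+M1)/6=-1293/419
seg 1: a=-2, c=M1/2=946/1257, d=(M2−M1)/(6·3)=-1378/11313, b=Δ1−h1·(2M1+M2)/6=-347/419
seg 2: a=-1, c=M2/2=-144/419, d=(M3−M2)/(6·1)=396/419, b=Δ2−h2·(2M2+M3)/6=167/419
seg 3: a=0, c=M3/2=1044/419, d=(M4−M3)/(6·1)=-1273/419, b=Δ3−h3·(2M3+M4)/6=1067/419
seg 4: a=2, c=M4/2=-2775/419, d=(M5−M4)/(6·1)=925/419, b=Δ4−h4·(2M4+M5)/6=-664/419
t_q=3/2 → seg 0, τ=3/2; S=5+-1293/419·τ+0·τ²+946/11313·τ³=1095/1676

  seg 0: a=5 b=-1293/419 c=0 d=946/11313
  seg 1: a=-2 b=-347/419 c=946/1257 d=-1378/11313
  seg 2: a=-1 b=167/419 c=-144/419 d=396/419
  seg 3: a=0 b=1067/419 c=1044/419 d=-1273/419
  seg 4: a=2 b=-664/419 c=-2775/419 d=925/419
S(3/2) = 1095/1676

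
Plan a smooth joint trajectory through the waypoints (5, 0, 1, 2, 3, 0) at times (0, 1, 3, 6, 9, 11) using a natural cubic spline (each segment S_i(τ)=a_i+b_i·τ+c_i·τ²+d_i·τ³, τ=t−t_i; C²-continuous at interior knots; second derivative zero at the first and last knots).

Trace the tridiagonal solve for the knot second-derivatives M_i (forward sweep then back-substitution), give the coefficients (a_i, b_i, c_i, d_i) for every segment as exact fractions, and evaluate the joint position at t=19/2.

Δ: Δ0=-5, Δ1=1/2, Δ2=1/3, Δ3=1/3, Δ4=-3/2
row 1: diag=6, rhs=33; c'=1/3, d'=11/2
row 2: denom=10−2·1/3=28/3; d'=(-1−2·11/2)/(28/3)=-9/7
row 3: denom=12−3·9/28=309/28; d'=(0−3·-9/7)/(309/28)=36/103
row 4: denom=10−3·28/103=946/103; d'=(-11−3·36/103)/(946/103)=-1241/946
back: M4=-1241/946
back: M3=36/103−28/103·-1241/946=334/473
back: M2=-9/7−9/28·334/473=-1431/946
back: M1=11/2−1/3·-1431/946=2840/473
M: M0=0, M1=2840/473, M2=-1431/946, M3=334/473, M4=-1241/946, M5=0
seg 0: a=5, c=M0/2=0, d=(M1−M0)/(6·1)=1420/1419, b=Δ0−h0·(2M0+M1)/6=-8515/1419
seg 1: a=0, c=M1/2=1420/473, d=(M2−M1)/(6·2)=-7111/11352, b=Δ1−h1·(2M1+M2)/6=-4255/1419
seg 2: a=1, c=M2/2=-1431/1892, d=(M3−M2)/(6·3)=2099/17028, b=Δ2−h2·(2M2+M3)/6=4237/2838
seg 3: a=2, c=M3/2=167/473, d=(M4−M3)/(6·3)=-1909/17028, b=Δ3−h3·(2M3+M4)/6=1607/5676
seg 4: a=3, c=M4/2=-1241/1892, d=(M5−M4)/(6·2)=1241/11352, b=Δ4−h4·(2M4+M5)/6=-1775/2838
t_q=19/2 → seg 4, τ=1/2; S=3+-1775/2838·τ+-1241/1892·τ²+1241/11352·τ³=76799/30272

  seg 0: a=5 b=-8515/1419 c=0 d=1420/1419
  seg 1: a=0 b=-4255/1419 c=1420/473 d=-7111/11352
  seg 2: a=1 b=4237/2838 c=-1431/1892 d=2099/17028
  seg 3: a=2 b=1607/5676 c=167/473 d=-1909/17028
  seg 4: a=3 b=-1775/2838 c=-1241/1892 d=1241/11352
S(19/2) = 76799/30272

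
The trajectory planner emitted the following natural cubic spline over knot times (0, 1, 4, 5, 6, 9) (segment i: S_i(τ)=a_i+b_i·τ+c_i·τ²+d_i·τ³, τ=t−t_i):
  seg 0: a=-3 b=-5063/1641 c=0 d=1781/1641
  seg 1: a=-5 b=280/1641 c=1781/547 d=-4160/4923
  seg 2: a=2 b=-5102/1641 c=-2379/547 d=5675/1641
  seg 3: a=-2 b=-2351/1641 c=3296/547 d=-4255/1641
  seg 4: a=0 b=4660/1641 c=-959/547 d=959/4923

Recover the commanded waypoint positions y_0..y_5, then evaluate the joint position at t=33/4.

y_0=-3 y_1=-5 y_2=2 y_3=-2 y_4=0 y_5=-2
S(33/4) = -9357/35008

y_0 = S_0(0) = a_0 = -3
y_1 = S_1(0) = a_1 = -5
y_2 = S_2(0) = a_2 = 2
y_3 = S_3(0) = a_3 = -2
y_4 = S_4(0) = a_4 = 0
y_5 = S_4(3) = -2
t_q=33/4 is in segment 4 (τ=9/4); S_4(τ)=-9357/35008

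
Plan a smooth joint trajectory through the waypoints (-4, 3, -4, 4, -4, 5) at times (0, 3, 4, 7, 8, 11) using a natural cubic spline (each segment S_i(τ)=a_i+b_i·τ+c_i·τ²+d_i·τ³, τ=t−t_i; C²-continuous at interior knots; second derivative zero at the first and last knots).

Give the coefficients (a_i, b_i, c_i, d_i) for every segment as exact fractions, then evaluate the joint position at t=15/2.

Δ: Δ0=7/3, Δ1=-7, Δ2=8/3, Δ3=-8, Δ4=3
row 1: diag=8, rhs=-56; c'=1/8, d'=-7
row 2: denom=8−1·1/8=63/8; d'=(58−1·-7)/(63/8)=520/63
row 3: denom=8−3·8/21=48/7; d'=(-64−3·520/63)/(48/7)=-233/18
row 4: denom=8−1·7/48=377/48; d'=(66−1·-233/18)/(377/48)=392/39
back: M4=392/39
back: M3=-233/18−7/48·392/39=-562/39
back: M2=520/63−8/21·-562/39=536/39
back: M1=-7−1/8·536/39=-340/39
M: M0=0, M1=-340/39, M2=536/39, M3=-562/39, M4=392/39, M5=0
seg 0: a=-4, c=M0/2=0, d=(M1−M0)/(6·3)=-170/351, b=Δ0−h0·(2M0+M1)/6=87/13
seg 1: a=3, c=M1/2=-170/39, d=(M2−M1)/(6·1)=146/39, b=Δ1−h1·(2M1+M2)/6=-83/13
seg 2: a=-4, c=M2/2=268/39, d=(M3−M2)/(6·3)=-61/39, b=Δ2−h2·(2M2+M3)/6=-151/39
seg 3: a=4, c=M3/2=-281/39, d=(M4−M3)/(6·1)=53/13, b=Δ3−h3·(2M3+M4)/6=-190/39
seg 4: a=-4, c=M4/2=196/39, d=(M5−M4)/(6·3)=-196/351, b=Δ4−h4·(2M4+M5)/6=-275/39
t_q=15/2 → seg 3, τ=1/2; S=4+-190/39·τ+-281/39·τ²+53/13·τ³=85/312

  seg 0: a=-4 b=87/13 c=0 d=-170/351
  seg 1: a=3 b=-83/13 c=-170/39 d=146/39
  seg 2: a=-4 b=-151/39 c=268/39 d=-61/39
  seg 3: a=4 b=-190/39 c=-281/39 d=53/13
  seg 4: a=-4 b=-275/39 c=196/39 d=-196/351
S(15/2) = 85/312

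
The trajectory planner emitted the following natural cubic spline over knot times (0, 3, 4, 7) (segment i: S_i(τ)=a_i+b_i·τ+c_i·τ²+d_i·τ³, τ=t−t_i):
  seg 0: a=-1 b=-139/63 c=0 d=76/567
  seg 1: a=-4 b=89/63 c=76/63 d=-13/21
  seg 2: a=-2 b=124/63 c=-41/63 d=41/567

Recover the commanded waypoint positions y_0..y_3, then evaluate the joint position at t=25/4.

y_0=-1 y_1=-4 y_2=-2 y_3=0
S(25/4) = -19/448

y_0 = S_0(0) = a_0 = -1
y_1 = S_1(0) = a_1 = -4
y_2 = S_2(0) = a_2 = -2
y_3 = S_2(3) = 0
t_q=25/4 is in segment 2 (τ=9/4); S_2(τ)=-19/448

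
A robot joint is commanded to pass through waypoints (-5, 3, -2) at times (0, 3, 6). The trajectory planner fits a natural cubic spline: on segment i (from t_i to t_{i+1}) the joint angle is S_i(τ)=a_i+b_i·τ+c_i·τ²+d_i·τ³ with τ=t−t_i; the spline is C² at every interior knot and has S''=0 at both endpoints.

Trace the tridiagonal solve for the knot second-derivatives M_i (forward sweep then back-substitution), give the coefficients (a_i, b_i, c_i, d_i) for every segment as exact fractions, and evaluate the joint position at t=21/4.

  seg 0: a=-5 b=15/4 c=0 d=-13/108
  seg 1: a=3 b=1/2 c=-13/12 d=13/108
S(21/4) = 3/256

Δ: Δ0=8/3, Δ1=-5/3
row 1: diag=12, rhs=-26; c'=1/4, d'=-13/6
back: M1=-13/6
M: M0=0, M1=-13/6, M2=0
seg 0: a=-5, c=M0/2=0, d=(M1−M0)/(6·3)=-13/108, b=Δ0−h0·(2M0+M1)/6=15/4
seg 1: a=3, c=M1/2=-13/12, d=(M2−M1)/(6·3)=13/108, b=Δ1−h1·(2M1+M2)/6=1/2
t_q=21/4 → seg 1, τ=9/4; S=3+1/2·τ+-13/12·τ²+13/108·τ³=3/256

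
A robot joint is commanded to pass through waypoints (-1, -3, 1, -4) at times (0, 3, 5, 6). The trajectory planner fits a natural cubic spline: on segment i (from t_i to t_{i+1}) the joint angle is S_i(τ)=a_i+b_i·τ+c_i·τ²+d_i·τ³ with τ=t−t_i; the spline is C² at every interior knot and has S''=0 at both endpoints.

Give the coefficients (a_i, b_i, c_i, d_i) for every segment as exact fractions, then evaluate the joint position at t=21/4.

Δ: Δ0=-2/3, Δ1=2, Δ2=-5
row 1: diag=10, rhs=16; c'=1/5, d'=8/5
row 2: denom=6−2·1/5=28/5; d'=(-42−2·8/5)/(28/5)=-113/14
back: M2=-113/14
back: M1=8/5−1/5·-113/14=45/14
M: M0=0, M1=45/14, M2=-113/14, M3=0
seg 0: a=-1, c=M0/2=0, d=(M1−M0)/(6·3)=5/28, b=Δ0−h0·(2M0+M1)/6=-191/84
seg 1: a=-3, c=M1/2=45/28, d=(M2−M1)/(6·2)=-79/84, b=Δ1−h1·(2M1+M2)/6=107/42
seg 2: a=1, c=M2/2=-113/28, d=(M3−M2)/(6·1)=113/84, b=Δ2−h2·(2M2+M3)/6=-97/42
t_q=21/4 → seg 2, τ=1/4; S=1+-97/42·τ+-113/28·τ²+113/84·τ³=49/256

  seg 0: a=-1 b=-191/84 c=0 d=5/28
  seg 1: a=-3 b=107/42 c=45/28 d=-79/84
  seg 2: a=1 b=-97/42 c=-113/28 d=113/84
S(21/4) = 49/256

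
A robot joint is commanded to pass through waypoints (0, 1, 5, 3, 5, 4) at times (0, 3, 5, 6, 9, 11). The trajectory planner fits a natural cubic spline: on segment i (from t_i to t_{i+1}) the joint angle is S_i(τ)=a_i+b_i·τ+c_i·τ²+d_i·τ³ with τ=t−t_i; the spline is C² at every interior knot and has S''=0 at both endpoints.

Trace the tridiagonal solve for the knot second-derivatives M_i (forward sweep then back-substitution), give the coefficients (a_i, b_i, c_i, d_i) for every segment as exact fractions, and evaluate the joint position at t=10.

  seg 0: a=0 b=-891/1292 c=0 d=3965/34884
  seg 1: a=1 b=1537/646 c=3965/3876 d=-1175/1938
  seg 2: a=5 b=-1559/1938 c=-10135/3876 d=5501/3876
  seg 3: a=3 b=-135/76 c=1592/969 d=-9635/34884
  seg 4: a=5 b=403/646 c=-1089/1292 d=363/2584
S(10) = 12717/2584

Δ: Δ0=1/3, Δ1=2, Δ2=-2, Δ3=2/3, Δ4=-1/2
row 1: diag=10, rhs=10; c'=1/5, d'=1
row 2: denom=6−2·1/5=28/5; d'=(-24−2·1)/(28/5)=-65/14
row 3: denom=8−1·5/28=219/28; d'=(16−1·-65/14)/(219/28)=578/219
row 4: denom=10−3·28/73=646/73; d'=(-7−3·578/219)/(646/73)=-1089/646
back: M4=-1089/646
back: M3=578/219−28/73·-1089/646=3184/969
back: M2=-65/14−5/28·3184/969=-10135/1938
back: M1=1−1/5·-10135/1938=3965/1938
M: M0=0, M1=3965/1938, M2=-10135/1938, M3=3184/969, M4=-1089/646, M5=0
seg 0: a=0, c=M0/2=0, d=(M1−M0)/(6·3)=3965/34884, b=Δ0−h0·(2M0+M1)/6=-891/1292
seg 1: a=1, c=M1/2=3965/3876, d=(M2−M1)/(6·2)=-1175/1938, b=Δ1−h1·(2M1+M2)/6=1537/646
seg 2: a=5, c=M2/2=-10135/3876, d=(M3−M2)/(6·1)=5501/3876, b=Δ2−h2·(2M2+M3)/6=-1559/1938
seg 3: a=3, c=M3/2=1592/969, d=(M4−M3)/(6·3)=-9635/34884, b=Δ3−h3·(2M3+M4)/6=-135/76
seg 4: a=5, c=M4/2=-1089/1292, d=(M5−M4)/(6·2)=363/2584, b=Δ4−h4·(2M4+M5)/6=403/646
t_q=10 → seg 4, τ=1; S=5+403/646·τ+-1089/1292·τ²+363/2584·τ³=12717/2584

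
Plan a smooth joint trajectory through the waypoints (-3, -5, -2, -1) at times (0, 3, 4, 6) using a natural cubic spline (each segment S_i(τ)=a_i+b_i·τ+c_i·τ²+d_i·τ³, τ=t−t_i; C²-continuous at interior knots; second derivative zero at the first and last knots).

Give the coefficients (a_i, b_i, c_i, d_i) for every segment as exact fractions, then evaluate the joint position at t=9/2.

  seg 0: a=-3 b=-629/282 c=0 d=49/282
  seg 1: a=-5 b=347/141 c=147/94 d=-289/282
  seg 2: a=-2 b=709/282 c=-71/47 d=71/282
S(9/2) = -819/752

Δ: Δ0=-2/3, Δ1=3, Δ2=1/2
row 1: diag=8, rhs=22; c'=1/8, d'=11/4
row 2: denom=6−1·1/8=47/8; d'=(-15−1·11/4)/(47/8)=-142/47
back: M2=-142/47
back: M1=11/4−1/8·-142/47=147/47
M: M0=0, M1=147/47, M2=-142/47, M3=0
seg 0: a=-3, c=M0/2=0, d=(M1−M0)/(6·3)=49/282, b=Δ0−h0·(2M0+M1)/6=-629/282
seg 1: a=-5, c=M1/2=147/94, d=(M2−M1)/(6·1)=-289/282, b=Δ1−h1·(2M1+M2)/6=347/141
seg 2: a=-2, c=M2/2=-71/47, d=(M3−M2)/(6·2)=71/282, b=Δ2−h2·(2M2+M3)/6=709/282
t_q=9/2 → seg 2, τ=1/2; S=-2+709/282·τ+-71/47·τ²+71/282·τ³=-819/752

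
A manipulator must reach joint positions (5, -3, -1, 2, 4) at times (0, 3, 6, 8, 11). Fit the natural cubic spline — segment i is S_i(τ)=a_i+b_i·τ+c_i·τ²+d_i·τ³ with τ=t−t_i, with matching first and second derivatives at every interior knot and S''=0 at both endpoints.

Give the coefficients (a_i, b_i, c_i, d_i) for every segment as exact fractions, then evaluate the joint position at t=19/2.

  seg 0: a=5 b=-617/177 c=0 d=145/1593
  seg 1: a=-3 b=-182/177 c=145/177 d=-5/59
  seg 2: a=-1 b=283/177 c=10/177 d=-25/472
  seg 3: a=2 b=421/354 c=-185/708 d=185/6372
S(19/2) = 6219/1888

Δ: Δ0=-8/3, Δ1=2/3, Δ2=3/2, Δ3=2/3
row 1: diag=12, rhs=20; c'=1/4, d'=5/3
row 2: denom=10−3·1/4=37/4; d'=(5−3·5/3)/(37/4)=0
row 3: denom=10−2·8/37=354/37; d'=(-5−2·0)/(354/37)=-185/354
back: M3=-185/354
back: M2=0−8/37·-185/354=20/177
back: M1=5/3−1/4·20/177=290/177
M: M0=0, M1=290/177, M2=20/177, M3=-185/354, M4=0
seg 0: a=5, c=M0/2=0, d=(M1−M0)/(6·3)=145/1593, b=Δ0−h0·(2M0+M1)/6=-617/177
seg 1: a=-3, c=M1/2=145/177, d=(M2−M1)/(6·3)=-5/59, b=Δ1−h1·(2M1+M2)/6=-182/177
seg 2: a=-1, c=M2/2=10/177, d=(M3−M2)/(6·2)=-25/472, b=Δ2−h2·(2M2+M3)/6=283/177
seg 3: a=2, c=M3/2=-185/708, d=(M4−M3)/(6·3)=185/6372, b=Δ3−h3·(2M3+M4)/6=421/354
t_q=19/2 → seg 3, τ=3/2; S=2+421/354·τ+-185/708·τ²+185/6372·τ³=6219/1888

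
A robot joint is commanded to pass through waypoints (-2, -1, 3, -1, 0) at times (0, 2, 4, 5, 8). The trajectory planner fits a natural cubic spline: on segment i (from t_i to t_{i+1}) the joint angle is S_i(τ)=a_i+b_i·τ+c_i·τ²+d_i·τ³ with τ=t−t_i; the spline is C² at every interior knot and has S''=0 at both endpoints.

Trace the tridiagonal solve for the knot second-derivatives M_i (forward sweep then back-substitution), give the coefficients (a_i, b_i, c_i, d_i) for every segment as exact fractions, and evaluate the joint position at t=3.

Δ: Δ0=1/2, Δ1=2, Δ2=-4, Δ3=1/3
row 1: diag=8, rhs=9; c'=1/4, d'=9/8
row 2: denom=6−2·1/4=11/2; d'=(-36−2·9/8)/(11/2)=-153/22
row 3: denom=8−1·2/11=86/11; d'=(26−1·-153/22)/(86/11)=725/172
back: M3=725/172
back: M2=-153/22−2/11·725/172=-332/43
back: M1=9/8−1/4·-332/43=1051/344
M: M0=0, M1=1051/344, M2=-332/43, M3=725/172, M4=0
seg 0: a=-2, c=M0/2=0, d=(M1−M0)/(6·2)=1051/4128, b=Δ0−h0·(2M0+M1)/6=-535/1032
seg 1: a=-1, c=M1/2=1051/688, d=(M2−M1)/(6·2)=-3707/4128, b=Δ1−h1·(2M1+M2)/6=1309/516
seg 2: a=3, c=M2/2=-166/43, d=(M3−M2)/(6·1)=2053/1032, b=Δ2−h2·(2M2+M3)/6=-2197/1032
seg 3: a=-1, c=M3/2=725/344, d=(M4−M3)/(6·3)=-725/3096, b=Δ3−h3·(2M3+M4)/6=-2003/516
t_q=3 → seg 1, τ=1; S=-1+1309/516·τ+1051/688·τ²+-3707/4128·τ³=2981/1376

  seg 0: a=-2 b=-535/1032 c=0 d=1051/4128
  seg 1: a=-1 b=1309/516 c=1051/688 d=-3707/4128
  seg 2: a=3 b=-2197/1032 c=-166/43 d=2053/1032
  seg 3: a=-1 b=-2003/516 c=725/344 d=-725/3096
S(3) = 2981/1376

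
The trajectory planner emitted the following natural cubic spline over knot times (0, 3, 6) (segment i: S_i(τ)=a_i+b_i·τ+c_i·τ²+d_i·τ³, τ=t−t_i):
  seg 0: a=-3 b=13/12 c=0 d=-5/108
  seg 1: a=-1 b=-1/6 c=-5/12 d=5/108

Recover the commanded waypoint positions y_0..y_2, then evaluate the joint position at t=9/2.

y_0=-3 y_1=-1 y_2=-4
S(9/2) = -65/32

y_0 = S_0(0) = a_0 = -3
y_1 = S_1(0) = a_1 = -1
y_2 = S_1(3) = -4
t_q=9/2 is in segment 1 (τ=3/2); S_1(τ)=-65/32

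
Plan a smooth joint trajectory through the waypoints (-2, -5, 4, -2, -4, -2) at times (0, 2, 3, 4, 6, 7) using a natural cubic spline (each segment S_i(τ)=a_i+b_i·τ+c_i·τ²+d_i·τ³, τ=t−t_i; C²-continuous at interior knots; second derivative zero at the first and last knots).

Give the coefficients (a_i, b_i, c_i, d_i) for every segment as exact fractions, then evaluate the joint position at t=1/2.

Δ: Δ0=-3/2, Δ1=9, Δ2=-6, Δ3=-1, Δ4=2
row 1: diag=6, rhs=63; c'=1/6, d'=21/2
row 2: denom=4−1·1/6=23/6; d'=(-90−1·21/2)/(23/6)=-603/23
row 3: denom=6−1·6/23=132/23; d'=(30−1·-603/23)/(132/23)=431/44
row 4: denom=6−2·23/66=175/33; d'=(18−2·431/44)/(175/33)=-3/10
back: M4=-3/10
back: M3=431/44−23/66·-3/10=99/10
back: M2=-603/23−6/23·99/10=-144/5
back: M1=21/2−1/6·-144/5=153/10
M: M0=0, M1=153/10, M2=-144/5, M3=99/10, M4=-3/10, M5=0
seg 0: a=-2, c=M0/2=0, d=(M1−M0)/(6·2)=51/40, b=Δ0−h0·(2M0+M1)/6=-33/5
seg 1: a=-5, c=M1/2=153/20, d=(M2−M1)/(6·1)=-147/20, b=Δ1−h1·(2M1+M2)/6=87/10
seg 2: a=4, c=M2/2=-72/5, d=(M3−M2)/(6·1)=129/20, b=Δ2−h2·(2M2+M3)/6=39/20
seg 3: a=-2, c=M3/2=99/20, d=(M4−M3)/(6·2)=-17/20, b=Δ3−h3·(2M3+M4)/6=-15/2
seg 4: a=-4, c=M4/2=-3/20, d=(M5−M4)/(6·1)=1/20, b=Δ4−h4·(2M4+M5)/6=21/10
t_q=1/2 → seg 0, τ=1/2; S=-2+-33/5·τ+0·τ²+51/40·τ³=-329/64

  seg 0: a=-2 b=-33/5 c=0 d=51/40
  seg 1: a=-5 b=87/10 c=153/20 d=-147/20
  seg 2: a=4 b=39/20 c=-72/5 d=129/20
  seg 3: a=-2 b=-15/2 c=99/20 d=-17/20
  seg 4: a=-4 b=21/10 c=-3/20 d=1/20
S(1/2) = -329/64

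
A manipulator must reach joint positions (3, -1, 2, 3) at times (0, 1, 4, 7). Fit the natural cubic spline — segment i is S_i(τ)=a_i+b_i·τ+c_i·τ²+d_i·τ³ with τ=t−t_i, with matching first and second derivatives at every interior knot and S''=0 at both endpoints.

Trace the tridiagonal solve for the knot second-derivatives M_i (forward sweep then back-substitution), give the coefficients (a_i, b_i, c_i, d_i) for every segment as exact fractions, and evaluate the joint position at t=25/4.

Δ: Δ0=-4, Δ1=1, Δ2=1/3
row 1: diag=8, rhs=30; c'=3/8, d'=15/4
row 2: denom=12−3·3/8=87/8; d'=(-4−3·15/4)/(87/8)=-122/87
back: M2=-122/87
back: M1=15/4−3/8·-122/87=124/29
M: M0=0, M1=124/29, M2=-122/87, M3=0
seg 0: a=3, c=M0/2=0, d=(M1−M0)/(6·1)=62/87, b=Δ0−h0·(2M0+M1)/6=-410/87
seg 1: a=-1, c=M1/2=62/29, d=(M2−M1)/(6·3)=-247/783, b=Δ1−h1·(2M1+M2)/6=-224/87
seg 2: a=2, c=M2/2=-61/87, d=(M3−M2)/(6·3)=61/783, b=Δ2−h2·(2M2+M3)/6=151/87
t_q=25/4 → seg 2, τ=9/4; S=2+151/87·τ+-61/87·τ²+61/783·τ³=6019/1856

  seg 0: a=3 b=-410/87 c=0 d=62/87
  seg 1: a=-1 b=-224/87 c=62/29 d=-247/783
  seg 2: a=2 b=151/87 c=-61/87 d=61/783
S(25/4) = 6019/1856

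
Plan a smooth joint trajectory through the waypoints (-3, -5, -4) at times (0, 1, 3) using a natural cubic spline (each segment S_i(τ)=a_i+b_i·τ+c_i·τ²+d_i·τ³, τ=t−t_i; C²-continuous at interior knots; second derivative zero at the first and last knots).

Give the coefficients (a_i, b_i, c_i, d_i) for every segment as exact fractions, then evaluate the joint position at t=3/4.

Δ: Δ0=-2, Δ1=1/2
row 1: diag=6, rhs=15; c'=1/3, d'=5/2
back: M1=5/2
M: M0=0, M1=5/2, M2=0
seg 0: a=-3, c=M0/2=0, d=(M1−M0)/(6·1)=5/12, b=Δ0−h0·(2M0+M1)/6=-29/12
seg 1: a=-5, c=M1/2=5/4, d=(M2−M1)/(6·2)=-5/24, b=Δ1−h1·(2M1+M2)/6=-7/6
t_q=3/4 → seg 0, τ=3/4; S=-3+-29/12·τ+0·τ²+5/12·τ³=-1187/256

  seg 0: a=-3 b=-29/12 c=0 d=5/12
  seg 1: a=-5 b=-7/6 c=5/4 d=-5/24
S(3/4) = -1187/256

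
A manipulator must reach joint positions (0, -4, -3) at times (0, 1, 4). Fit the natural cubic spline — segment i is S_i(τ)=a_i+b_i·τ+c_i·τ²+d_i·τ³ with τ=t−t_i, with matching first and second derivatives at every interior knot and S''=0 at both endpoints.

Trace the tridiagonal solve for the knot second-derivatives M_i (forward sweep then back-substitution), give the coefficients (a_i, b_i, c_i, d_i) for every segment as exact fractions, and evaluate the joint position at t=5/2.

Δ: Δ0=-4, Δ1=1/3
row 1: diag=8, rhs=26; c'=3/8, d'=13/4
back: M1=13/4
M: M0=0, M1=13/4, M2=0
seg 0: a=0, c=M0/2=0, d=(M1−M0)/(6·1)=13/24, b=Δ0−h0·(2M0+M1)/6=-109/24
seg 1: a=-4, c=M1/2=13/8, d=(M2−M1)/(6·3)=-13/72, b=Δ1−h1·(2M1+M2)/6=-35/12
t_q=5/2 → seg 1, τ=3/2; S=-4+-35/12·τ+13/8·τ²+-13/72·τ³=-341/64

  seg 0: a=0 b=-109/24 c=0 d=13/24
  seg 1: a=-4 b=-35/12 c=13/8 d=-13/72
S(5/2) = -341/64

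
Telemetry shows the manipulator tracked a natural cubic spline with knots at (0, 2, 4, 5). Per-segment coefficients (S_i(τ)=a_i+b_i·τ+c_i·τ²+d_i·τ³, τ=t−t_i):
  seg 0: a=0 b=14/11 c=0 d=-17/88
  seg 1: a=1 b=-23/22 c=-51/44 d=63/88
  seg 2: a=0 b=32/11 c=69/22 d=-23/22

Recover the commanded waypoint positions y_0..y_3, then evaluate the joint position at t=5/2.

y_0=0 y_1=1 y_2=0 y_3=5
S(5/2) = 195/704

y_0 = S_0(0) = a_0 = 0
y_1 = S_1(0) = a_1 = 1
y_2 = S_2(0) = a_2 = 0
y_3 = S_2(1) = 5
t_q=5/2 is in segment 1 (τ=1/2); S_1(τ)=195/704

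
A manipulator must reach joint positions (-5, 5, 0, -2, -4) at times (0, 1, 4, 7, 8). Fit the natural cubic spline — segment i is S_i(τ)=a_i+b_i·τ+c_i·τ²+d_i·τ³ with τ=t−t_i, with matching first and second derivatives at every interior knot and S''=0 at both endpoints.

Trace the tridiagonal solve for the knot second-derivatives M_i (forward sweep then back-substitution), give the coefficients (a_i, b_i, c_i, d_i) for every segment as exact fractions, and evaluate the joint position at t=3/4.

  seg 0: a=-5 b=7291/624 c=0 d=-1051/624
  seg 1: a=5 b=2069/312 c=-1051/208 d=1427/1872
  seg 2: a=0 b=-149/48 c=47/26 d=-69/208
  seg 3: a=-2 b=-379/312 c=-245/208 d=245/624
S(3/4) = 40637/13312

Δ: Δ0=10, Δ1=-5/3, Δ2=-2/3, Δ3=-2
row 1: diag=8, rhs=-70; c'=3/8, d'=-35/4
row 2: denom=12−3·3/8=87/8; d'=(6−3·-35/4)/(87/8)=86/29
row 3: denom=8−3·8/29=208/29; d'=(-8−3·86/29)/(208/29)=-245/104
back: M3=-245/104
back: M2=86/29−8/29·-245/104=47/13
back: M1=-35/4−3/8·47/13=-1051/104
M: M0=0, M1=-1051/104, M2=47/13, M3=-245/104, M4=0
seg 0: a=-5, c=M0/2=0, d=(M1−M0)/(6·1)=-1051/624, b=Δ0−h0·(2M0+M1)/6=7291/624
seg 1: a=5, c=M1/2=-1051/208, d=(M2−M1)/(6·3)=1427/1872, b=Δ1−h1·(2M1+M2)/6=2069/312
seg 2: a=0, c=M2/2=47/26, d=(M3−M2)/(6·3)=-69/208, b=Δ2−h2·(2M2+M3)/6=-149/48
seg 3: a=-2, c=M3/2=-245/208, d=(M4−M3)/(6·1)=245/624, b=Δ3−h3·(2M3+M4)/6=-379/312
t_q=3/4 → seg 0, τ=3/4; S=-5+7291/624·τ+0·τ²+-1051/624·τ³=40637/13312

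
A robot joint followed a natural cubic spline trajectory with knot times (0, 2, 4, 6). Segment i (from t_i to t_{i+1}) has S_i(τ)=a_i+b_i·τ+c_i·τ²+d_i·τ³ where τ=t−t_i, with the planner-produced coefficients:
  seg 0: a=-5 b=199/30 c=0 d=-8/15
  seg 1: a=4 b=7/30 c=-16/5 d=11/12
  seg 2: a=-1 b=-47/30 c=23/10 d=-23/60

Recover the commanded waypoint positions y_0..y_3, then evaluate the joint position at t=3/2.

y_0=-5 y_1=4 y_2=-1 y_3=2
S(3/2) = 63/20

y_0 = S_0(0) = a_0 = -5
y_1 = S_1(0) = a_1 = 4
y_2 = S_2(0) = a_2 = -1
y_3 = S_2(2) = 2
t_q=3/2 is in segment 0 (τ=3/2); S_0(τ)=63/20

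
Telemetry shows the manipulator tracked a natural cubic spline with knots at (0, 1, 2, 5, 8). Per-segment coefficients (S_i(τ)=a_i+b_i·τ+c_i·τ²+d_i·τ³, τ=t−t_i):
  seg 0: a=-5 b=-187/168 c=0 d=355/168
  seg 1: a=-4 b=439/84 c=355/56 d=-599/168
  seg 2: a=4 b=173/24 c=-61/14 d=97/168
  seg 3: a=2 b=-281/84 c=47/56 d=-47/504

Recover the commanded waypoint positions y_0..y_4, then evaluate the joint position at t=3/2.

y_0=-5 y_1=-4 y_2=4 y_3=2 y_4=-3
S(3/2) = -111/448

y_0 = S_0(0) = a_0 = -5
y_1 = S_1(0) = a_1 = -4
y_2 = S_2(0) = a_2 = 4
y_3 = S_3(0) = a_3 = 2
y_4 = S_3(3) = -3
t_q=3/2 is in segment 1 (τ=1/2); S_1(τ)=-111/448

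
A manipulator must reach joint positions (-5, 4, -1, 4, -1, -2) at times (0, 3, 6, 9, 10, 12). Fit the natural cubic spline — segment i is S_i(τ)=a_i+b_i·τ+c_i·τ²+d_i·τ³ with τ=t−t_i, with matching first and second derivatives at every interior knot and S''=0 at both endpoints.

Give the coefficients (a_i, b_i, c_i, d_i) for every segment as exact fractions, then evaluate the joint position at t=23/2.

Δ: Δ0=3, Δ1=-5/3, Δ2=5/3, Δ3=-5, Δ4=-1/2
row 1: diag=12, rhs=-28; c'=1/4, d'=-7/3
row 2: denom=12−3·1/4=45/4; d'=(20−3·-7/3)/(45/4)=12/5
row 3: denom=8−3·4/15=36/5; d'=(-40−3·12/5)/(36/5)=-59/9
row 4: denom=6−1·5/36=211/36; d'=(27−1·-59/9)/(211/36)=1208/211
back: M4=1208/211
back: M3=-59/9−5/36·1208/211=-1551/211
back: M2=12/5−4/15·-1551/211=920/211
back: M1=-7/3−1/4·920/211=-2167/633
M: M0=0, M1=-2167/633, M2=920/211, M3=-1551/211, M4=1208/211, M5=0
seg 0: a=-5, c=M0/2=0, d=(M1−M0)/(6·3)=-2167/11394, b=Δ0−h0·(2M0+M1)/6=5965/1266
seg 1: a=4, c=M1/2=-2167/1266, d=(M2−M1)/(6·3)=4927/11394, b=Δ1−h1·(2M1+M2)/6=-268/633
seg 2: a=-1, c=M2/2=460/211, d=(M3−M2)/(6·3)=-2471/3798, b=Δ2−h2·(2M2+M3)/6=1243/1266
seg 3: a=4, c=M3/2=-1551/422, d=(M4−M3)/(6·1)=2759/1266, b=Δ3−h3·(2M3+M4)/6=-2218/633
seg 4: a=-1, c=M4/2=604/211, d=(M5−M4)/(6·2)=-302/633, b=Δ4−h4·(2M4+M5)/6=-5465/1266
t_q=23/2 → seg 4, τ=3/2; S=-1+-5465/1266·τ+604/211·τ²+-302/633·τ³=-558/211

  seg 0: a=-5 b=5965/1266 c=0 d=-2167/11394
  seg 1: a=4 b=-268/633 c=-2167/1266 d=4927/11394
  seg 2: a=-1 b=1243/1266 c=460/211 d=-2471/3798
  seg 3: a=4 b=-2218/633 c=-1551/422 d=2759/1266
  seg 4: a=-1 b=-5465/1266 c=604/211 d=-302/633
S(23/2) = -558/211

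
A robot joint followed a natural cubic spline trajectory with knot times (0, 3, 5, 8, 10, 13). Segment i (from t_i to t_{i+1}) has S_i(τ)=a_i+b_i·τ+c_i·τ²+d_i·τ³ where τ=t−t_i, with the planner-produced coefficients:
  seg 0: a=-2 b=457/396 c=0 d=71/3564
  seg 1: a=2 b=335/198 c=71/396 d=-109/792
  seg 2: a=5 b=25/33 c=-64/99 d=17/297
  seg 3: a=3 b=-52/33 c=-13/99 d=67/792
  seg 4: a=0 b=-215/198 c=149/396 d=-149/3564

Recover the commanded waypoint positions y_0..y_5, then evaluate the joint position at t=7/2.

y_0 = S_0(0) = a_0 = -2
y_1 = S_1(0) = a_1 = 2
y_2 = S_2(0) = a_2 = 5
y_3 = S_3(0) = a_3 = 3
y_4 = S_4(0) = a_4 = 0
y_5 = S_4(3) = -1
t_q=7/2 is in segment 1 (τ=1/2); S_1(τ)=2023/704

y_0=-2 y_1=2 y_2=5 y_3=3 y_4=0 y_5=-1
S(7/2) = 2023/704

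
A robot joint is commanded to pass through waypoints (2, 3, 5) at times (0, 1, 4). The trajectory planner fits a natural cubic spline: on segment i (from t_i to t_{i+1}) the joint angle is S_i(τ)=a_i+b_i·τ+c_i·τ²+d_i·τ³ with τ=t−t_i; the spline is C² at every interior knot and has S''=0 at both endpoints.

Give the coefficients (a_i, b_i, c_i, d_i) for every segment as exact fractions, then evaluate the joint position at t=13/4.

Δ: Δ0=1, Δ1=2/3
row 1: diag=8, rhs=-2; c'=3/8, d'=-1/4
back: M1=-1/4
M: M0=0, M1=-1/4, M2=0
seg 0: a=2, c=M0/2=0, d=(M1−M0)/(6·1)=-1/24, b=Δ0−h0·(2M0+M1)/6=25/24
seg 1: a=3, c=M1/2=-1/8, d=(M2−M1)/(6·3)=1/72, b=Δ1−h1·(2M1+M2)/6=11/12
t_q=13/4 → seg 1, τ=9/4; S=3+11/12·τ+-1/8·τ²+1/72·τ³=2349/512

  seg 0: a=2 b=25/24 c=0 d=-1/24
  seg 1: a=3 b=11/12 c=-1/8 d=1/72
S(13/4) = 2349/512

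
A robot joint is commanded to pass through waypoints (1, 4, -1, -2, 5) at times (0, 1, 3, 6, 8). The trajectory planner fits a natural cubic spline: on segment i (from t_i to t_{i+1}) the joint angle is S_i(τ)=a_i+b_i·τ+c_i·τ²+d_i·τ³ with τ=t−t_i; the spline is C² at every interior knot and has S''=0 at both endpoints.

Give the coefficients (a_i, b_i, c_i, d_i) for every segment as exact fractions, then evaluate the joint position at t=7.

  seg 0: a=1 b=12233/3036 c=0 d=-3125/3036
  seg 1: a=4 b=1429/1518 c=-3125/1012 d=4151/6072
  seg 2: a=-1 b=-2434/759 c=513/506 d=-85/4554
  seg 3: a=-2 b=3601/1518 c=214/253 d=-107/759
S(7) = 545/506

Δ: Δ0=3, Δ1=-5/2, Δ2=-1/3, Δ3=7/2
row 1: diag=6, rhs=-33; c'=1/3, d'=-11/2
row 2: denom=10−2·1/3=28/3; d'=(13−2·-11/2)/(28/3)=18/7
row 3: denom=10−3·9/28=253/28; d'=(23−3·18/7)/(253/28)=428/253
back: M3=428/253
back: M2=18/7−9/28·428/253=513/253
back: M1=-11/2−1/3·513/253=-3125/506
M: M0=0, M1=-3125/506, M2=513/253, M3=428/253, M4=0
seg 0: a=1, c=M0/2=0, d=(M1−M0)/(6·1)=-3125/3036, b=Δ0−h0·(2M0+M1)/6=12233/3036
seg 1: a=4, c=M1/2=-3125/1012, d=(M2−M1)/(6·2)=4151/6072, b=Δ1−h1·(2M1+M2)/6=1429/1518
seg 2: a=-1, c=M2/2=513/506, d=(M3−M2)/(6·3)=-85/4554, b=Δ2−h2·(2M2+M3)/6=-2434/759
seg 3: a=-2, c=M3/2=214/253, d=(M4−M3)/(6·2)=-107/759, b=Δ3−h3·(2M3+M4)/6=3601/1518
t_q=7 → seg 3, τ=1; S=-2+3601/1518·τ+214/253·τ²+-107/759·τ³=545/506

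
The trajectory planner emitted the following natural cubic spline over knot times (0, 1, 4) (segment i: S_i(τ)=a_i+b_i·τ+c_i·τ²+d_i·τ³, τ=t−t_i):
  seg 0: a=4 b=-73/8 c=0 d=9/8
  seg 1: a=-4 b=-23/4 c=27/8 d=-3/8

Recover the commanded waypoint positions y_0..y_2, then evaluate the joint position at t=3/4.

y_0 = S_0(0) = a_0 = 4
y_1 = S_1(0) = a_1 = -4
y_2 = S_1(3) = -1
t_q=3/4 is in segment 0 (τ=3/4); S_0(τ)=-1213/512

y_0=4 y_1=-4 y_2=-1
S(3/4) = -1213/512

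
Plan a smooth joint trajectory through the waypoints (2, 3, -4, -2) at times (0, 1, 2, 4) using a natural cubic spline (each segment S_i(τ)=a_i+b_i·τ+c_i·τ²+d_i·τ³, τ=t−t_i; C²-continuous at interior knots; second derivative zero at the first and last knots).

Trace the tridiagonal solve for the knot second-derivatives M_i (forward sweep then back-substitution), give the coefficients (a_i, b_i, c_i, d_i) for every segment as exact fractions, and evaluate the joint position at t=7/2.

Δ: Δ0=1, Δ1=-7, Δ2=1
row 1: diag=4, rhs=-48; c'=1/4, d'=-12
row 2: denom=6−1·1/4=23/4; d'=(48−1·-12)/(23/4)=240/23
back: M2=240/23
back: M1=-12−1/4·240/23=-336/23
M: M0=0, M1=-336/23, M2=240/23, M3=0
seg 0: a=2, c=M0/2=0, d=(M1−M0)/(6·1)=-56/23, b=Δ0−h0·(2M0+M1)/6=79/23
seg 1: a=3, c=M1/2=-168/23, d=(M2−M1)/(6·1)=96/23, b=Δ1−h1·(2M1+M2)/6=-89/23
seg 2: a=-4, c=M2/2=120/23, d=(M3−M2)/(6·2)=-20/23, b=Δ2−h2·(2M2+M3)/6=-137/23
t_q=7/2 → seg 2, τ=3/2; S=-4+-137/23·τ+120/23·τ²+-20/23·τ³=-95/23

  seg 0: a=2 b=79/23 c=0 d=-56/23
  seg 1: a=3 b=-89/23 c=-168/23 d=96/23
  seg 2: a=-4 b=-137/23 c=120/23 d=-20/23
S(7/2) = -95/23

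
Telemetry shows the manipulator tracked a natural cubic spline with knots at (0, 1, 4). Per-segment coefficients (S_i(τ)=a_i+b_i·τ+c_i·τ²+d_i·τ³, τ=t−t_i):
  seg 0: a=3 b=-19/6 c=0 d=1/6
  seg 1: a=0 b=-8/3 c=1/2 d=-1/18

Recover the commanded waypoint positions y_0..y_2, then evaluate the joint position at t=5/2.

y_0=3 y_1=0 y_2=-5
S(5/2) = -49/16

y_0 = S_0(0) = a_0 = 3
y_1 = S_1(0) = a_1 = 0
y_2 = S_1(3) = -5
t_q=5/2 is in segment 1 (τ=3/2); S_1(τ)=-49/16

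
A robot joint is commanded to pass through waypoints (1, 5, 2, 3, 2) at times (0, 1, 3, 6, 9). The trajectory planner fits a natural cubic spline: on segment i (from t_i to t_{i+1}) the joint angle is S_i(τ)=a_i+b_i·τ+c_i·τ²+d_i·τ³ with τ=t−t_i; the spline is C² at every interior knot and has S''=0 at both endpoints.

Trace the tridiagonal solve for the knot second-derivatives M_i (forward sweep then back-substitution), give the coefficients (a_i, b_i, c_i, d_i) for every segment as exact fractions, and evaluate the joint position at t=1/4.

Δ: Δ0=4, Δ1=-3/2, Δ2=1/3, Δ3=-1/3
row 1: diag=6, rhs=-33; c'=1/3, d'=-11/2
row 2: denom=10−2·1/3=28/3; d'=(11−2·-11/2)/(28/3)=33/14
row 3: denom=12−3·9/28=309/28; d'=(-4−3·33/14)/(309/28)=-310/309
back: M3=-310/309
back: M2=33/14−9/28·-310/309=276/103
back: M1=-11/2−1/3·276/103=-1317/206
M: M0=0, M1=-1317/206, M2=276/103, M3=-310/309, M4=0
seg 0: a=1, c=M0/2=0, d=(M1−M0)/(6·1)=-439/412, b=Δ0−h0·(2M0+M1)/6=2087/412
seg 1: a=5, c=M1/2=-1317/412, d=(M2−M1)/(6·2)=623/824, b=Δ1−h1·(2M1+M2)/6=385/206
seg 2: a=2, c=M2/2=138/103, d=(M3−M2)/(6·3)=-569/2781, b=Δ2−h2·(2M2+M3)/6=-190/103
seg 3: a=3, c=M3/2=-155/309, d=(M4−M3)/(6·3)=155/2781, b=Δ3−h3·(2M3+M4)/6=69/103
t_q=1/4 → seg 0, τ=1/4; S=1+2087/412·τ+0·τ²+-439/412·τ³=59321/26368

  seg 0: a=1 b=2087/412 c=0 d=-439/412
  seg 1: a=5 b=385/206 c=-1317/412 d=623/824
  seg 2: a=2 b=-190/103 c=138/103 d=-569/2781
  seg 3: a=3 b=69/103 c=-155/309 d=155/2781
S(1/4) = 59321/26368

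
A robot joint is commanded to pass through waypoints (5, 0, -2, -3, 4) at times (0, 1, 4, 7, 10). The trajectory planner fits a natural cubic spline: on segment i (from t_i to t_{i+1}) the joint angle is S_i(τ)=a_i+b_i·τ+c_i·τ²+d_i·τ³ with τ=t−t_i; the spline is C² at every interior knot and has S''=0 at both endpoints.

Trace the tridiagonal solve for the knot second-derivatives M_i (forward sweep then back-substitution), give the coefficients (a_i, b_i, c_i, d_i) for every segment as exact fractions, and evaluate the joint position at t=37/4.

Δ: Δ0=-5, Δ1=-2/3, Δ2=-1/3, Δ3=7/3
row 1: diag=8, rhs=26; c'=3/8, d'=13/4
row 2: denom=12−3·3/8=87/8; d'=(2−3·13/4)/(87/8)=-62/87
row 3: denom=12−3·8/29=324/29; d'=(16−3·-62/87)/(324/29)=263/162
back: M3=263/162
back: M2=-62/87−8/29·263/162=-94/81
back: M1=13/4−3/8·-94/81=199/54
M: M0=0, M1=199/54, M2=-94/81, M3=263/162, M4=0
seg 0: a=5, c=M0/2=0, d=(M1−M0)/(6·1)=199/324, b=Δ0−h0·(2M0+M1)/6=-1819/324
seg 1: a=0, c=M1/2=199/108, d=(M2−M1)/(6·3)=-785/2916, b=Δ1−h1·(2M1+M2)/6=-611/162
seg 2: a=-2, c=M2/2=-47/81, d=(M3−M2)/(6·3)=451/2916, b=Δ2−h2·(2M2+M3)/6=5/324
seg 3: a=-3, c=M3/2=263/324, d=(M4−M3)/(6·3)=-263/2916, b=Δ3−h3·(2M3+M4)/6=115/162
t_q=37/4 → seg 3, τ=9/4; S=-3+115/162·τ+263/324·τ²+-263/2916·τ³=3869/2304

  seg 0: a=5 b=-1819/324 c=0 d=199/324
  seg 1: a=0 b=-611/162 c=199/108 d=-785/2916
  seg 2: a=-2 b=5/324 c=-47/81 d=451/2916
  seg 3: a=-3 b=115/162 c=263/324 d=-263/2916
S(37/4) = 3869/2304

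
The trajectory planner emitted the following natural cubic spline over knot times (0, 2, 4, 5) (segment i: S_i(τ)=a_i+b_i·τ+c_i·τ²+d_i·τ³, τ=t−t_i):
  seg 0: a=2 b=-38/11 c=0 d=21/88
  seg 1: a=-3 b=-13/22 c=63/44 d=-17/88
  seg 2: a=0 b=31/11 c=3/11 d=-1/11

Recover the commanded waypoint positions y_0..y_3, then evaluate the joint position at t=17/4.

y_0 = S_0(0) = a_0 = 2
y_1 = S_1(0) = a_1 = -3
y_2 = S_2(0) = a_2 = 0
y_3 = S_2(1) = 3
t_q=17/4 is in segment 2 (τ=1/4); S_2(τ)=507/704

y_0=2 y_1=-3 y_2=0 y_3=3
S(17/4) = 507/704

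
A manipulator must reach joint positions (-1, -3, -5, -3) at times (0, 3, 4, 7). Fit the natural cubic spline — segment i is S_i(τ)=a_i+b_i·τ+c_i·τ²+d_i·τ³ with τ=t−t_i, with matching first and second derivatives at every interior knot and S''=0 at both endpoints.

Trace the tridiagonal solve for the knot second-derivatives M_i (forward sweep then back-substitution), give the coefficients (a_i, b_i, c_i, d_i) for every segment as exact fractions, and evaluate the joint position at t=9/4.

Δ: Δ0=-2/3, Δ1=-2, Δ2=2/3
row 1: diag=8, rhs=-8; c'=1/8, d'=-1
row 2: denom=8−1·1/8=63/8; d'=(16−1·-1)/(63/8)=136/63
back: M2=136/63
back: M1=-1−1/8·136/63=-80/63
M: M0=0, M1=-80/63, M2=136/63, M3=0
seg 0: a=-1, c=M0/2=0, d=(M1−M0)/(6·3)=-40/567, b=Δ0−h0·(2M0+M1)/6=-2/63
seg 1: a=-3, c=M1/2=-40/63, d=(M2−M1)/(6·1)=4/7, b=Δ1−h1·(2M1+M2)/6=-122/63
seg 2: a=-5, c=M2/2=68/63, d=(M3−M2)/(6·3)=-68/567, b=Δ2−h2·(2M2+M3)/6=-94/63
t_q=9/4 → seg 0, τ=9/4; S=-1+-2/63·τ+0·τ²+-40/567·τ³=-15/8

  seg 0: a=-1 b=-2/63 c=0 d=-40/567
  seg 1: a=-3 b=-122/63 c=-40/63 d=4/7
  seg 2: a=-5 b=-94/63 c=68/63 d=-68/567
S(9/4) = -15/8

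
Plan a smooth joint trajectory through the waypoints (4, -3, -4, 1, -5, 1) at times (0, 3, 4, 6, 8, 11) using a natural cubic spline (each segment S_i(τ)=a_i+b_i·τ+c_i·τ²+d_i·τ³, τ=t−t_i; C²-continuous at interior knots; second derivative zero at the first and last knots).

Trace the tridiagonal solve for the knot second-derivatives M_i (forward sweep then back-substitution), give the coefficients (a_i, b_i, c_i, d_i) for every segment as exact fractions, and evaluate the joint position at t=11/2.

  seg 0: a=4 b=-672/271 c=0 d=119/7317
  seg 1: a=-3 b=-553/271 c=119/813 d=727/813
  seg 2: a=-4 b=760/813 c=2300/813 d=-6655/6504
  seg 3: a=1 b=-15/542 c=-10765/3252 d=1483/1626
  seg 4: a=-5 b=-3779/1626 c=7031/3252 d=-7031/29268
S(11/2) = 5449/17344

Δ: Δ0=-7/3, Δ1=-1, Δ2=5/2, Δ3=-3, Δ4=2
row 1: diag=8, rhs=8; c'=1/8, d'=1
row 2: denom=6−1·1/8=47/8; d'=(21−1·1)/(47/8)=160/47
row 3: denom=8−2·16/47=344/47; d'=(-33−2·160/47)/(344/47)=-1871/344
row 4: denom=10−2·47/172=813/86; d'=(30−2·-1871/344)/(813/86)=7031/1626
back: M4=7031/1626
back: M3=-1871/344−47/172·7031/1626=-10765/1626
back: M2=160/47−16/47·-10765/1626=4600/813
back: M1=1−1/8·4600/813=238/813
M: M0=0, M1=238/813, M2=4600/813, M3=-10765/1626, M4=7031/1626, M5=0
seg 0: a=4, c=M0/2=0, d=(M1−M0)/(6·3)=119/7317, b=Δ0−h0·(2M0+M1)/6=-672/271
seg 1: a=-3, c=M1/2=119/813, d=(M2−M1)/(6·1)=727/813, b=Δ1−h1·(2M1+M2)/6=-553/271
seg 2: a=-4, c=M2/2=2300/813, d=(M3−M2)/(6·2)=-6655/6504, b=Δ2−h2·(2M2+M3)/6=760/813
seg 3: a=1, c=M3/2=-10765/3252, d=(M4−M3)/(6·2)=1483/1626, b=Δ3−h3·(2M3+M4)/6=-15/542
seg 4: a=-5, c=M4/2=7031/3252, d=(M5−M4)/(6·3)=-7031/29268, b=Δ4−h4·(2M4+M5)/6=-3779/1626
t_q=11/2 → seg 2, τ=3/2; S=-4+760/813·τ+2300/813·τ²+-6655/6504·τ³=5449/17344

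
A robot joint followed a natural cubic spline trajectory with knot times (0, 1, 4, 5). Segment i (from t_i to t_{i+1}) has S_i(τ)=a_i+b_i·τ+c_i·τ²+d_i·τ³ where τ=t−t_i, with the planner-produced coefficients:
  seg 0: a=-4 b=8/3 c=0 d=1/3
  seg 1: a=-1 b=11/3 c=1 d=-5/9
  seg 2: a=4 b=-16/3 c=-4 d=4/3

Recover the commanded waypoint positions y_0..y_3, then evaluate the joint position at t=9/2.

y_0=-4 y_1=-1 y_2=4 y_3=-4
S(9/2) = 1/2

y_0 = S_0(0) = a_0 = -4
y_1 = S_1(0) = a_1 = -1
y_2 = S_2(0) = a_2 = 4
y_3 = S_2(1) = -4
t_q=9/2 is in segment 2 (τ=1/2); S_2(τ)=1/2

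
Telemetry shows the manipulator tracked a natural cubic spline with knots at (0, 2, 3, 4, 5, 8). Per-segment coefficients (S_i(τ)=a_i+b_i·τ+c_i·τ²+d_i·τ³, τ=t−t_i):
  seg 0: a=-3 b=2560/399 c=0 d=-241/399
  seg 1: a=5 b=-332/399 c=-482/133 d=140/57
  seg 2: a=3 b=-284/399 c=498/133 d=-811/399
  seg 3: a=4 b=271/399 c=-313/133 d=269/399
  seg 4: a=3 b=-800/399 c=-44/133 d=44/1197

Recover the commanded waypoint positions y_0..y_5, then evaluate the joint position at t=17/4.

y_0=-3 y_1=5 y_2=3 y_3=4 y_4=3 y_5=-5
S(17/4) = 34331/8512

y_0 = S_0(0) = a_0 = -3
y_1 = S_1(0) = a_1 = 5
y_2 = S_2(0) = a_2 = 3
y_3 = S_3(0) = a_3 = 4
y_4 = S_4(0) = a_4 = 3
y_5 = S_4(3) = -5
t_q=17/4 is in segment 3 (τ=1/4); S_3(τ)=34331/8512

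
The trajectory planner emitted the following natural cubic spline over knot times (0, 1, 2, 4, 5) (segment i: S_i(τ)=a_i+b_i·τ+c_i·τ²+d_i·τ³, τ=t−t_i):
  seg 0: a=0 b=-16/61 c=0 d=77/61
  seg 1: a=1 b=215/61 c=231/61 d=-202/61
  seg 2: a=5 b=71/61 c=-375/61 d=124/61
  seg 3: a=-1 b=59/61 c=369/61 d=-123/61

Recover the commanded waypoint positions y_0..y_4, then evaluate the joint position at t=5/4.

y_0=0 y_1=1 y_2=5 y_3=-1 y_4=4
S(5/4) = 4033/1952

y_0 = S_0(0) = a_0 = 0
y_1 = S_1(0) = a_1 = 1
y_2 = S_2(0) = a_2 = 5
y_3 = S_3(0) = a_3 = -1
y_4 = S_3(1) = 4
t_q=5/4 is in segment 1 (τ=1/4); S_1(τ)=4033/1952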